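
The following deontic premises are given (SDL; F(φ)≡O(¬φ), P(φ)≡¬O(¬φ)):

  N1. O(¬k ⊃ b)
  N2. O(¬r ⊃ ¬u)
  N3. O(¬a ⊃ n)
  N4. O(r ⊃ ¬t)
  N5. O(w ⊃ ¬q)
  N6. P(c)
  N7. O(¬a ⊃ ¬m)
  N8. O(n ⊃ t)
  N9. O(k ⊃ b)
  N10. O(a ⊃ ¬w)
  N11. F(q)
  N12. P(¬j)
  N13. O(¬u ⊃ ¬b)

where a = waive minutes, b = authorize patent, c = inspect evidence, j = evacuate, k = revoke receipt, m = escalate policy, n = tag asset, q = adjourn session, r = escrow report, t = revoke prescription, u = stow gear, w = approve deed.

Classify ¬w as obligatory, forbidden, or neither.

Obligatory

Premises 1 and 9 cover both cases: O(¬k ⊃ b) and O(k ⊃ b). Since ¬k ∨ k is a tautology, O(b) follows.
The contrapositive of premise 13 (O(¬u ⊃ ¬b)) is O(b ⊃ u), and O(b) is already established, so O(u).
The contrapositive of premise 2 (O(¬r ⊃ ¬u)) is O(u ⊃ r), and O(u) is already established, so O(r).
From O(r) and premise 4, O(r ⊃ ¬t), we obtain O(¬t).
Premise 8 is O(n ⊃ t); contrapositively O(¬t ⊃ ¬n). Since O(¬t) holds, K gives O(¬n).
The contrapositive of premise 3 (O(¬a ⊃ n)) is O(¬n ⊃ a), and O(¬n) is already established, so O(a).
Premise 10 is O(a ⊃ ¬w); since O(a), deontic closure gives O(¬w).
Premises 5, 6, 7, 11, 12 do not contribute to this derivation.
Hence ¬w is obligatory.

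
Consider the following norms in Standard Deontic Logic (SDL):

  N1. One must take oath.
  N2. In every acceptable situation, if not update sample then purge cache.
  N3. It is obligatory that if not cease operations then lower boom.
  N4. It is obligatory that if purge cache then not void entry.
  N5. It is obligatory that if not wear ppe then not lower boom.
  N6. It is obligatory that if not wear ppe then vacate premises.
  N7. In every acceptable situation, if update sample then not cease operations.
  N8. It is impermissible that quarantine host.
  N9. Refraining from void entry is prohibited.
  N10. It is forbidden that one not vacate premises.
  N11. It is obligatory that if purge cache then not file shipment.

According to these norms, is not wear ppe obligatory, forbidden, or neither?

Forbidden

Premise 9 is F(¬void_entry), i.e. O(void_entry).
Premise 4, O(purge_cache → ¬void_entry), contraposes to O(void_entry → ¬purge_cache); with O(void_entry) we get O(¬purge_cache).
The contrapositive of premise 2 (O(¬update_sample → purge_cache)) is O(¬purge_cache → update_sample), and O(¬purge_cache) is already established, so O(update_sample).
Applying K to premise 7 (O(update_sample → ¬cease_operations)) and O(update_sample) yields O(¬cease_operations).
Premise 3 is O(¬cease_operations → lower_boom); since O(¬cease_operations), deontic closure gives O(lower_boom).
The contrapositive of premise 5 (O(¬wear_ppe → ¬lower_boom)) is O(lower_boom → wear_ppe), and O(lower_boom) is already established, so O(wear_ppe).
Premises 1, 6, 8, 10, 11 do not contribute to this derivation.
Thus O(wear_ppe), which is F(¬wear_ppe): ¬wear_ppe is forbidden.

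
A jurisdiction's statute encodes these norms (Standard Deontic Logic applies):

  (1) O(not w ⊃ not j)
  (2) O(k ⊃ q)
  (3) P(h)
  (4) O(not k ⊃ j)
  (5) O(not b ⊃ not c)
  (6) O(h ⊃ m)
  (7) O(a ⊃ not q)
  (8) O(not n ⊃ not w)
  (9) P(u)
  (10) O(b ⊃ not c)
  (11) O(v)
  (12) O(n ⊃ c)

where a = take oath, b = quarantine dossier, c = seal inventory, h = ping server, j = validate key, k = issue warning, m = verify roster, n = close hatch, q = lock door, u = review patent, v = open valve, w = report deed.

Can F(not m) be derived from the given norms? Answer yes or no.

Premise 6 is O(h ⊃ m), but O(h) is not derivable from the premises (the permission P(h) asserts only not O(not h), not O(h)), so it does not yield O(m).
No other premise forces O(m). An ideal world satisfying every premise can still have not m true, so F(not m) is not derivable.

No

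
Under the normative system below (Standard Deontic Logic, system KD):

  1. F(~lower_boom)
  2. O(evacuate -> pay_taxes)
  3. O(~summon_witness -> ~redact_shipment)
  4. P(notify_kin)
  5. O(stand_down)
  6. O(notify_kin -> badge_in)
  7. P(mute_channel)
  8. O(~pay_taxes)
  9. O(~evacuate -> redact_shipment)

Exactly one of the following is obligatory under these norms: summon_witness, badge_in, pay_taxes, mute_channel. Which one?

summon_witness

Premise 8 states O(~pay_taxes) outright.
Premise 2 is O(evacuate -> pay_taxes); contrapositively O(~pay_taxes -> ~evacuate). Since O(~pay_taxes) holds, K gives O(~evacuate).
Applying K to premise 9 (O(~evacuate -> redact_shipment)) and O(~evacuate) yields O(redact_shipment).
The contrapositive of premise 3 (O(~summon_witness -> ~redact_shipment)) is O(redact_shipment -> summon_witness), and O(redact_shipment) is already established, so O(summon_witness).
So O(summon_witness) holds — summon_witness is obligatory. None of the other listed options is made obligatory by any chain of premises.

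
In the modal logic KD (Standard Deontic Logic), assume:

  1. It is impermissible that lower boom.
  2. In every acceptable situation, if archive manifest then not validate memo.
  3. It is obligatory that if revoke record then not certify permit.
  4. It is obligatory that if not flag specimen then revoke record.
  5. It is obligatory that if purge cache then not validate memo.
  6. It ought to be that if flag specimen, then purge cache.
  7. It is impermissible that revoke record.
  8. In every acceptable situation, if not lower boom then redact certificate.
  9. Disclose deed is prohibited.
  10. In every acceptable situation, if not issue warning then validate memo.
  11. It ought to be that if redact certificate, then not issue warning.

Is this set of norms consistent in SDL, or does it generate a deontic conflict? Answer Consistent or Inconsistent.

Inconsistent

Premise 7 is F(revoke_record), i.e. O(¬revoke_record).
Premise 4, O(¬flag_specimen → revoke_record), contraposes to O(¬revoke_record → flag_specimen); with O(¬revoke_record) we get O(flag_specimen).
From O(flag_specimen) and premise 6, O(flag_specimen → purge_cache), we obtain O(purge_cache).
Premise 5 is O(purge_cache → ¬validate_memo); since O(purge_cache), deontic closure gives O(¬validate_memo).
The contrapositive of premise 10 (O(¬issue_warning → validate_memo)) is O(¬validate_memo → issue_warning), and O(¬validate_memo) is already established, so O(issue_warning).
Premise 11 is O(redact_certificate → ¬issue_warning); contrapositively O(issue_warning → ¬redact_certificate). Since O(issue_warning) holds, K gives O(¬redact_certificate).
The contrapositive of premise 8 (O(¬lower_boom → redact_certificate)) is O(¬redact_certificate → lower_boom), and O(¬redact_certificate) is already established, so O(lower_boom).
However, F(lower_boom) at premise 1 amounts to O(¬lower_boom).
We now have both O(lower_boom) and O(¬lower_boom) — lower_boom is simultaneously obligatory and forbidden, violating the D-axiom.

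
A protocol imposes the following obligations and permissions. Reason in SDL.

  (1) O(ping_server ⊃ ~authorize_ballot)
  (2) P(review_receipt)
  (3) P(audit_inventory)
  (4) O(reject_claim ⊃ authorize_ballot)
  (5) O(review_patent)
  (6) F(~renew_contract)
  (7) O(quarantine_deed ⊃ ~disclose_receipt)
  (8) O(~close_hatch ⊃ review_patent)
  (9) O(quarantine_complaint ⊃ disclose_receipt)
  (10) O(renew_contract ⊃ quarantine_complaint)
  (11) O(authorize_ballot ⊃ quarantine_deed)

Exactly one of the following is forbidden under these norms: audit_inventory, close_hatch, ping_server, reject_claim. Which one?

F(~renew_contract) at premise 6 means O(renew_contract).
Applying K to premise 10 (O(renew_contract ⊃ quarantine_complaint)) and O(renew_contract) yields O(quarantine_complaint).
With premise 9, O(quarantine_complaint ⊃ disclose_receipt), the K-axiom yields O(disclose_receipt).
The contrapositive of premise 7 (O(quarantine_deed ⊃ ~disclose_receipt)) is O(disclose_receipt ⊃ ~quarantine_deed), and O(disclose_receipt) is already established, so O(~quarantine_deed).
The contrapositive of premise 11 (O(authorize_ballot ⊃ quarantine_deed)) is O(~quarantine_deed ⊃ ~authorize_ballot), and O(~quarantine_deed) is already established, so O(~authorize_ballot).
The contrapositive of premise 4 (O(reject_claim ⊃ authorize_ballot)) is O(~authorize_ballot ⊃ ~reject_claim), and O(~authorize_ballot) is already established, so O(~reject_claim).
So O(~reject_claim) holds, i.e. reject_claim is forbidden. None of the other listed options is forbidden under the premises.

reject_claim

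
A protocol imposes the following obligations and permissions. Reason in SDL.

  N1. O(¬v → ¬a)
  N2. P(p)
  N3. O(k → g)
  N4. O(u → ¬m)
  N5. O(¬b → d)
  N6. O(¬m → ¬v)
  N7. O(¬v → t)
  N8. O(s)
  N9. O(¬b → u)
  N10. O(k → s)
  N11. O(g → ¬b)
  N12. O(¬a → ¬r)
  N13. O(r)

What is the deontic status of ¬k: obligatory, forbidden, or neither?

Obligatory

Premise 13 gives O(r).
The contrapositive of premise 12 (O(¬a → ¬r)) is O(r → a), and O(r) is already established, so O(a).
Premise 1, O(¬v → ¬a), contraposes to O(a → v); with O(a) we get O(v).
Premise 6, O(¬m → ¬v), contraposes to O(v → m); with O(v) we get O(m).
The contrapositive of premise 4 (O(u → ¬m)) is O(m → ¬u), and O(m) is already established, so O(¬u).
Premise 9 is O(¬b → u); contrapositively O(¬u → b). Since O(¬u) holds, K gives O(b).
Premise 11 is O(g → ¬b); contrapositively O(b → ¬g). Since O(b) holds, K gives O(¬g).
Premise 3, O(k → g), contraposes to O(¬g → ¬k); with O(¬g) we get O(¬k).
Premises 2, 5, 7, 8, 10 do not contribute to this derivation.
Hence ¬k is obligatory.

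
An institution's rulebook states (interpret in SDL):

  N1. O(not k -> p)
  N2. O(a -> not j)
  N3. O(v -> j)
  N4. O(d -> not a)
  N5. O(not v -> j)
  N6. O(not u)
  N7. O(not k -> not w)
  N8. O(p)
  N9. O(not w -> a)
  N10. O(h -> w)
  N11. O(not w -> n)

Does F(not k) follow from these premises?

Yes

Premises 5 and 3 are O(not v -> j) and O(v -> j); every ideal world satisfies not v or v, so in either case j holds — hence O(j).
The contrapositive of premise 2 (O(a -> not j)) is O(j -> not a), and O(j) is already established, so O(not a).
Premise 9 is O(not w -> a); contrapositively O(not a -> w). Since O(not a) holds, K gives O(w).
Premise 7 is O(not k -> not w); contrapositively O(w -> k). Since O(w) holds, K gives O(k).
Premises 1, 4, 6, 8, 10, 11 do not contribute to this derivation.
So O(k) holds, i.e. F(not k). The claim follows.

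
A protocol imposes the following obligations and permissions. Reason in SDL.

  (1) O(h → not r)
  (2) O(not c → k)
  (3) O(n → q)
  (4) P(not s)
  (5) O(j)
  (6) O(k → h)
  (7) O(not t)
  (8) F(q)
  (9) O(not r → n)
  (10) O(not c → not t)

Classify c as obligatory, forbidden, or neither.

Premise 8, F(q), is equivalent to O(not q).
Premise 3 is O(n → q); contrapositively O(not q → not n). Since O(not q) holds, K gives O(not n).
The contrapositive of premise 9 (O(not r → n)) is O(not n → r), and O(not n) is already established, so O(r).
Premise 1, O(h → not r), contraposes to O(r → not h); with O(r) we get O(not h).
Premise 6 is O(k → h); contrapositively O(not h → not k). Since O(not h) holds, K gives O(not k).
Premise 2 is O(not c → k); contrapositively O(not k → c). Since O(not k) holds, K gives O(c).
Premises 4, 5, 7, 10 do not contribute to this derivation.
Hence c is obligatory.

Obligatory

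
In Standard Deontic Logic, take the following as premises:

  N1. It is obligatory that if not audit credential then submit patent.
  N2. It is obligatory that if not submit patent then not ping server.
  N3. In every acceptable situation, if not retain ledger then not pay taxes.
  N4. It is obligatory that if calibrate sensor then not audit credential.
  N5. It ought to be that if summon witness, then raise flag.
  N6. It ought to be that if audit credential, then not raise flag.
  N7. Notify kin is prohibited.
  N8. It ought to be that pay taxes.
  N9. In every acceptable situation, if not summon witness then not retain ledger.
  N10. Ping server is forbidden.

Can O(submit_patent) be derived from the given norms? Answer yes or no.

Premise 8 states O(pay_taxes) outright.
Premise 3 is O(¬retain_ledger → ¬pay_taxes); contrapositively O(pay_taxes → retain_ledger). Since O(pay_taxes) holds, K gives O(retain_ledger).
Premise 9 is O(¬summon_witness → ¬retain_ledger); contrapositively O(retain_ledger → summon_witness). Since O(retain_ledger) holds, K gives O(summon_witness).
Applying K to premise 5 (O(summon_witness → raise_flag)) and O(summon_witness) yields O(raise_flag).
Premise 6, O(audit_credential → ¬raise_flag), contraposes to O(raise_flag → ¬audit_credential); with O(raise_flag) we get O(¬audit_credential).
From O(¬audit_credential) and premise 1, O(¬audit_credential → submit_patent), we obtain O(submit_patent).
Premises 2, 4, 7, 10 do not contribute to this derivation.
So O(submit_patent) follows.

Yes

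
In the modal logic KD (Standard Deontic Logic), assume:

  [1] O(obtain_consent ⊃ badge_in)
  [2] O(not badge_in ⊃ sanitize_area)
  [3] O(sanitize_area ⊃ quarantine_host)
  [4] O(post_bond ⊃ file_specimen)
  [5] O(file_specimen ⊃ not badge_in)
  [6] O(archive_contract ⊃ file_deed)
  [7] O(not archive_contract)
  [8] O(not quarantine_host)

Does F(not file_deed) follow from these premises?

Premise 6 is O(archive_contract ⊃ file_deed), but O(archive_contract) is not derivable from the premises, so it does not yield O(file_deed).
No other premise forces O(file_deed). An ideal world satisfying every premise can still have not file_deed true, so F(not file_deed) is not derivable.

No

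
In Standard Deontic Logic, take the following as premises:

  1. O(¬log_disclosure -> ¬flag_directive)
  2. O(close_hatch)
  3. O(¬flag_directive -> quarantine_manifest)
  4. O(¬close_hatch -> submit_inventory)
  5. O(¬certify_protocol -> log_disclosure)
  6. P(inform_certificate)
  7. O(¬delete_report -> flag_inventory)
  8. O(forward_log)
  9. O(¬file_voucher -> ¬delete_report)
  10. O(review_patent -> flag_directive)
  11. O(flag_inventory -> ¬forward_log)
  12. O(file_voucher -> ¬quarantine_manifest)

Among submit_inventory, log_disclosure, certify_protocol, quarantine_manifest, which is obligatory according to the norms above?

Premise 8 gives O(forward_log).
Premise 11 is O(flag_inventory -> ¬forward_log); contrapositively O(forward_log -> ¬flag_inventory). Since O(forward_log) holds, K gives O(¬flag_inventory).
The contrapositive of premise 7 (O(¬delete_report -> flag_inventory)) is O(¬flag_inventory -> delete_report), and O(¬flag_inventory) is already established, so O(delete_report).
The contrapositive of premise 9 (O(¬file_voucher -> ¬delete_report)) is O(delete_report -> file_voucher), and O(delete_report) is already established, so O(file_voucher).
With premise 12, O(file_voucher -> ¬quarantine_manifest), the K-axiom yields O(¬quarantine_manifest).
Premise 3 is O(¬flag_directive -> quarantine_manifest); contrapositively O(¬quarantine_manifest -> flag_directive). Since O(¬quarantine_manifest) holds, K gives O(flag_directive).
Premise 1 is O(¬log_disclosure -> ¬flag_directive); contrapositively O(flag_directive -> log_disclosure). Since O(flag_directive) holds, K gives O(log_disclosure).
So O(log_disclosure) holds — log_disclosure is obligatory. None of the other listed options is made obligatory by any chain of premises.

log_disclosure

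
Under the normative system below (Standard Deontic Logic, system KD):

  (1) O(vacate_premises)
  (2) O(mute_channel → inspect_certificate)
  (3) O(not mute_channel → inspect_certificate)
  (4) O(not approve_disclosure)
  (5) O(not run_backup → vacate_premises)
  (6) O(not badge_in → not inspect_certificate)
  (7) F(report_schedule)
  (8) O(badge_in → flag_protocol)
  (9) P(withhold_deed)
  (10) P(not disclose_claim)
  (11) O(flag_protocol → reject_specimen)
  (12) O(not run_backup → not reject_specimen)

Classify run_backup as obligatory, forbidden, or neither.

Premises 2 and 3 cover both cases: O(mute_channel → inspect_certificate) and O(not mute_channel → inspect_certificate). Since mute_channel ∨ not mute_channel is a tautology, O(inspect_certificate) follows.
Premise 6, O(not badge_in → not inspect_certificate), contraposes to O(inspect_certificate → badge_in); with O(inspect_certificate) we get O(badge_in).
From O(badge_in) and premise 8, O(badge_in → flag_protocol), we obtain O(flag_protocol).
With premise 11, O(flag_protocol → reject_specimen), the K-axiom yields O(reject_specimen).
Premise 12, O(not run_backup → not reject_specimen), contraposes to O(reject_specimen → run_backup); with O(reject_specimen) we get O(run_backup).
Premises 1, 4, 5, 7, 9, 10 do not contribute to this derivation.
Hence run_backup is obligatory.

Obligatory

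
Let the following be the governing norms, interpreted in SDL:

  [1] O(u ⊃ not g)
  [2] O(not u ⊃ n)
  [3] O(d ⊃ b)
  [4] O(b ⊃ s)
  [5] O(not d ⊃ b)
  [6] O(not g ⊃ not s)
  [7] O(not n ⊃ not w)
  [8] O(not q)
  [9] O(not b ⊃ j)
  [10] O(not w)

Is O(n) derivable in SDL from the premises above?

Yes

Premises 3 and 5 cover both cases: O(d ⊃ b) and O(not d ⊃ b). Since d ∨ not d is a tautology, O(b) follows.
With premise 4, O(b ⊃ s), the K-axiom yields O(s).
Premise 6, O(not g ⊃ not s), contraposes to O(s ⊃ g); with O(s) we get O(g).
Premise 1, O(u ⊃ not g), contraposes to O(g ⊃ not u); with O(g) we get O(not u).
From O(not u) and premise 2, O(not u ⊃ n), we obtain O(n).
Premises 7, 8, 9, 10 do not contribute to this derivation.
So O(n) follows.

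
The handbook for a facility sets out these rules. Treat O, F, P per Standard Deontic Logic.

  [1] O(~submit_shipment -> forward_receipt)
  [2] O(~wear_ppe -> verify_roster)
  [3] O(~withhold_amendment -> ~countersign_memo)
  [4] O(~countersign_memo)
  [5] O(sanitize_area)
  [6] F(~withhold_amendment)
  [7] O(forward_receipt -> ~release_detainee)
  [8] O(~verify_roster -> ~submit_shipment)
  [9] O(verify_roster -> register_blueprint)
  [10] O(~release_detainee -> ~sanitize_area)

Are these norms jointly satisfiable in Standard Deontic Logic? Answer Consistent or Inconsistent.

Premise 3 is O(~withhold_amendment -> ~countersign_memo); even if O(~countersign_memo) held, inferring O(~withhold_amendment) would be affirming the consequent — invalid.
So O(~withhold_amendment) is not derivable, and the apparent clash with O(withhold_amendment) does not arise.
A world satisfying every obligation exists (e.g. countersign_memo=false, forward_receipt=false, register_blueprint=true, release_detainee=true, sanitize_area=true, submit_shipment=true, verify_roster=true, wear_ppe=false, withhold_amendment=true); no atom is both obligatory and forbidden, so the set is consistent.

Consistent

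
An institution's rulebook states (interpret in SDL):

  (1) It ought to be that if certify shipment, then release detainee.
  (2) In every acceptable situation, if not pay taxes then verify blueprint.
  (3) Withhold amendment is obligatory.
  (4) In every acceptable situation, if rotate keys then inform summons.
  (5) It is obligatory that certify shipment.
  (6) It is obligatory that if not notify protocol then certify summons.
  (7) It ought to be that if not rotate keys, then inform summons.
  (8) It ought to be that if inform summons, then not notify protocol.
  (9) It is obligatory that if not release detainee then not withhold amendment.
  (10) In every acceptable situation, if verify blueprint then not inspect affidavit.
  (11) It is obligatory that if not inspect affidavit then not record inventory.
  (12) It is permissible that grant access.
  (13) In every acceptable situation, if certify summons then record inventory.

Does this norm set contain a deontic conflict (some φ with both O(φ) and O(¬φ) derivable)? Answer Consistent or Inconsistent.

Consistent

Premise 9 is O(¬release_detainee → ¬withhold_amendment), but O(¬release_detainee) is not derivable from the premises, so it does not yield O(¬withhold_amendment).
So O(¬withhold_amendment) is not derivable, and the apparent clash with O(withhold_amendment) does not arise.
A world satisfying every obligation exists (e.g. certify_shipment=true, certify_summons=true, grant_access=false, inform_summons=true, inspect_affidavit=true, notify_protocol=false, pay_taxes=true, record_inventory=true, release_detainee=true, rotate_keys=false, verify_blueprint=false, withhold_amendment=true); no atom is both obligatory and forbidden, so the set is consistent.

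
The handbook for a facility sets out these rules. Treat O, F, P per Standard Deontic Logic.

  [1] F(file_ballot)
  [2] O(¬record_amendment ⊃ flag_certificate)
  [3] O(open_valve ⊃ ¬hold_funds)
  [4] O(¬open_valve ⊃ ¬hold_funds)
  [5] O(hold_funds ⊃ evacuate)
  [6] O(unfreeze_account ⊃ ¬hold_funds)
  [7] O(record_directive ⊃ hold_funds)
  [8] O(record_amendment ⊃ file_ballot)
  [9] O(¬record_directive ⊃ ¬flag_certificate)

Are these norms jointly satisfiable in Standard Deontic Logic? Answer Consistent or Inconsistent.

Inconsistent

Premises 4 and 3 cover both cases: O(¬open_valve ⊃ ¬hold_funds) and O(open_valve ⊃ ¬hold_funds). Since ¬open_valve ∨ open_valve is a tautology, O(¬hold_funds) follows.
Premise 7 is O(record_directive ⊃ hold_funds); contrapositively O(¬hold_funds ⊃ ¬record_directive). Since O(¬hold_funds) holds, K gives O(¬record_directive).
Applying K to premise 9 (O(¬record_directive ⊃ ¬flag_certificate)) and O(¬record_directive) yields O(¬flag_certificate).
Premise 2 is O(¬record_amendment ⊃ flag_certificate); contrapositively O(¬flag_certificate ⊃ record_amendment). Since O(¬flag_certificate) holds, K gives O(record_amendment).
With premise 8, O(record_amendment ⊃ file_ballot), the K-axiom yields O(file_ballot).
Yet premise 1 is F(file_ballot), i.e. O(¬file_ballot).
We now have both O(file_ballot) and O(¬file_ballot) — file_ballot is simultaneously obligatory and forbidden, violating the D-axiom.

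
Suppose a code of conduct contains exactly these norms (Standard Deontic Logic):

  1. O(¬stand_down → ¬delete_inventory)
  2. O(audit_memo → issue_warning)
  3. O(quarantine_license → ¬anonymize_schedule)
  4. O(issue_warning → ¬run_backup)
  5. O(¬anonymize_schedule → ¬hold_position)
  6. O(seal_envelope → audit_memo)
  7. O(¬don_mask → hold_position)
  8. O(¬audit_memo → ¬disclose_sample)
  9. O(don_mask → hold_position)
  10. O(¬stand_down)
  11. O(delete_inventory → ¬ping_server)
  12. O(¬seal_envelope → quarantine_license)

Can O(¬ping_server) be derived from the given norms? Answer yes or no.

No

Premise 11 is O(delete_inventory → ¬ping_server), but O(delete_inventory) is not derivable from the premises, so it does not yield O(¬ping_server).
No other premise forces O(¬ping_server). An ideal world satisfying every premise can still have ¬ping_server false, so O(¬ping_server) is not derivable.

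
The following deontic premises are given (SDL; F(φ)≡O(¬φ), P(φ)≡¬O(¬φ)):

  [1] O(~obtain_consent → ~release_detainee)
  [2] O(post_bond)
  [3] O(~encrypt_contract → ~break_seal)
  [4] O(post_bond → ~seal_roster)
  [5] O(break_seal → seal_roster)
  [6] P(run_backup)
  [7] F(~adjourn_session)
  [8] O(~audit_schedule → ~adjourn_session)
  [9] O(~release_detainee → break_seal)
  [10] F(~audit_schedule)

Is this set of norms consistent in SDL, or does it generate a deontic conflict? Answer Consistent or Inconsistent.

Premise 8 is O(~audit_schedule → ~adjourn_session), but O(~audit_schedule) is not derivable from the premises, so it does not yield O(~adjourn_session).
So O(~adjourn_session) is not derivable, and the apparent clash with O(adjourn_session) does not arise.
A world satisfying every obligation exists (e.g. adjourn_session=true, audit_schedule=true, break_seal=false, encrypt_contract=false, obtain_consent=true, post_bond=true, release_detainee=true, run_backup=false, seal_roster=false); no atom is both obligatory and forbidden, so the set is consistent.

Consistent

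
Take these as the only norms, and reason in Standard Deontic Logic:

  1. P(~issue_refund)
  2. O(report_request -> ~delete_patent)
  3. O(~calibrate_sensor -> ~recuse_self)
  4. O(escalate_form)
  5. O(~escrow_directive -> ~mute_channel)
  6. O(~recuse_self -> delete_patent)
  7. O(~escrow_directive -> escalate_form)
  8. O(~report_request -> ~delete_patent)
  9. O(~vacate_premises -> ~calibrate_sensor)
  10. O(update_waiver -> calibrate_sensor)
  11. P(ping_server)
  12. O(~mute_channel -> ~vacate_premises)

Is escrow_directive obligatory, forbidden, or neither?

Obligatory

Premises 8 and 2 are O(~report_request -> ~delete_patent) and O(report_request -> ~delete_patent); every ideal world satisfies ~report_request or report_request, so in either case ~delete_patent holds — hence O(~delete_patent).
The contrapositive of premise 6 (O(~recuse_self -> delete_patent)) is O(~delete_patent -> recuse_self), and O(~delete_patent) is already established, so O(recuse_self).
Premise 3 is O(~calibrate_sensor -> ~recuse_self); contrapositively O(recuse_self -> calibrate_sensor). Since O(recuse_self) holds, K gives O(calibrate_sensor).
Premise 9 is O(~vacate_premises -> ~calibrate_sensor); contrapositively O(calibrate_sensor -> vacate_premises). Since O(calibrate_sensor) holds, K gives O(vacate_premises).
Premise 12, O(~mute_channel -> ~vacate_premises), contraposes to O(vacate_premises -> mute_channel); with O(vacate_premises) we get O(mute_channel).
The contrapositive of premise 5 (O(~escrow_directive -> ~mute_channel)) is O(mute_channel -> escrow_directive), and O(mute_channel) is already established, so O(escrow_directive).
Premises 1, 4, 7, 10, 11 do not contribute to this derivation.
Hence escrow_directive is obligatory.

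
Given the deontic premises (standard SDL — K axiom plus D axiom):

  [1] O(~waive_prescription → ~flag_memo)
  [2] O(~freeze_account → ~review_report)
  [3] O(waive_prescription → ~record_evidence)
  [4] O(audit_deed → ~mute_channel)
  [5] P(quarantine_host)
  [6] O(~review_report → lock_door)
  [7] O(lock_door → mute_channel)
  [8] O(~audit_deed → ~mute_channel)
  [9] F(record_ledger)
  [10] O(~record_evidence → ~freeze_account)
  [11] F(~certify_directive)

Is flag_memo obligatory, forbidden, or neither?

Forbidden

Premises 4 and 8 cover both cases: O(audit_deed → ~mute_channel) and O(~audit_deed → ~mute_channel). Since audit_deed ∨ ~audit_deed is a tautology, O(~mute_channel) follows.
Premise 7, O(lock_door → mute_channel), contraposes to O(~mute_channel → ~lock_door); with O(~mute_channel) we get O(~lock_door).
Premise 6, O(~review_report → lock_door), contraposes to O(~lock_door → review_report); with O(~lock_door) we get O(review_report).
Premise 2 is O(~freeze_account → ~review_report); contrapositively O(review_report → freeze_account). Since O(review_report) holds, K gives O(freeze_account).
The contrapositive of premise 10 (O(~record_evidence → ~freeze_account)) is O(freeze_account → record_evidence), and O(freeze_account) is already established, so O(record_evidence).
The contrapositive of premise 3 (O(waive_prescription → ~record_evidence)) is O(record_evidence → ~waive_prescription), and O(record_evidence) is already established, so O(~waive_prescription).
From O(~waive_prescription) and premise 1, O(~waive_prescription → ~flag_memo), we obtain O(~flag_memo).
Premises 5, 9, 11 do not contribute to this derivation.
Thus O(~flag_memo), which is F(flag_memo): flag_memo is forbidden.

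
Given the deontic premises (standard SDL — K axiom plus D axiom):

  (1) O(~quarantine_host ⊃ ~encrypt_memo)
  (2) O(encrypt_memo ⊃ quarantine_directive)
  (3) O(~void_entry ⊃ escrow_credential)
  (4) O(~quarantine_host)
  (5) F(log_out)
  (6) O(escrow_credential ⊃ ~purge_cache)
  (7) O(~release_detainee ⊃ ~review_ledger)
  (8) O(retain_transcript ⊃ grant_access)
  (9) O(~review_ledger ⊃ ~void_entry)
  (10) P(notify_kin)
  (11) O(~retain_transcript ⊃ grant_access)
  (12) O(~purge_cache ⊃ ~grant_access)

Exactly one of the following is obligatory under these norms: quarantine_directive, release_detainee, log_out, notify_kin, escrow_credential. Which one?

release_detainee

Premises 8 and 11 cover both cases: O(retain_transcript ⊃ grant_access) and O(~retain_transcript ⊃ grant_access). Since retain_transcript ∨ ~retain_transcript is a tautology, O(grant_access) follows.
The contrapositive of premise 12 (O(~purge_cache ⊃ ~grant_access)) is O(grant_access ⊃ purge_cache), and O(grant_access) is already established, so O(purge_cache).
The contrapositive of premise 6 (O(escrow_credential ⊃ ~purge_cache)) is O(purge_cache ⊃ ~escrow_credential), and O(purge_cache) is already established, so O(~escrow_credential).
Premise 3, O(~void_entry ⊃ escrow_credential), contraposes to O(~escrow_credential ⊃ void_entry); with O(~escrow_credential) we get O(void_entry).
Premise 9, O(~review_ledger ⊃ ~void_entry), contraposes to O(void_entry ⊃ review_ledger); with O(void_entry) we get O(review_ledger).
Premise 7, O(~release_detainee ⊃ ~review_ledger), contraposes to O(review_ledger ⊃ release_detainee); with O(review_ledger) we get O(release_detainee).
So O(release_detainee) holds — release_detainee is obligatory. None of the other listed options is made obligatory by any chain of premises.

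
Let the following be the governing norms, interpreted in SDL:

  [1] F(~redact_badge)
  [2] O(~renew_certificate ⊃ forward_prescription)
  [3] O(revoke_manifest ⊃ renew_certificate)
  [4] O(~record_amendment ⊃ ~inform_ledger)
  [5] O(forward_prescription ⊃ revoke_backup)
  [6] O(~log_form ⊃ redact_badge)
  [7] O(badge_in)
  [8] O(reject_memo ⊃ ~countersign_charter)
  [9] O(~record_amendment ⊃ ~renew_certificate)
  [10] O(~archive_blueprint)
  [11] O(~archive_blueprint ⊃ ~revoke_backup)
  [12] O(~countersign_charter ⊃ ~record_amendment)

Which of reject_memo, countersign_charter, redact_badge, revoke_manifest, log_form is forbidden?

Premise 10 states O(~archive_blueprint) outright.
With premise 11, O(~archive_blueprint ⊃ ~revoke_backup), the K-axiom yields O(~revoke_backup).
The contrapositive of premise 5 (O(forward_prescription ⊃ revoke_backup)) is O(~revoke_backup ⊃ ~forward_prescription), and O(~revoke_backup) is already established, so O(~forward_prescription).
Premise 2 is O(~renew_certificate ⊃ forward_prescription); contrapositively O(~forward_prescription ⊃ renew_certificate). Since O(~forward_prescription) holds, K gives O(renew_certificate).
Premise 9 is O(~record_amendment ⊃ ~renew_certificate); contrapositively O(renew_certificate ⊃ record_amendment). Since O(renew_certificate) holds, K gives O(record_amendment).
The contrapositive of premise 12 (O(~countersign_charter ⊃ ~record_amendment)) is O(record_amendment ⊃ countersign_charter), and O(record_amendment) is already established, so O(countersign_charter).
Premise 8 is O(reject_memo ⊃ ~countersign_charter); contrapositively O(countersign_charter ⊃ ~reject_memo). Since O(countersign_charter) holds, K gives O(~reject_memo).
So O(~reject_memo) holds, i.e. reject_memo is forbidden. None of the other listed options is forbidden under the premises.

reject_memo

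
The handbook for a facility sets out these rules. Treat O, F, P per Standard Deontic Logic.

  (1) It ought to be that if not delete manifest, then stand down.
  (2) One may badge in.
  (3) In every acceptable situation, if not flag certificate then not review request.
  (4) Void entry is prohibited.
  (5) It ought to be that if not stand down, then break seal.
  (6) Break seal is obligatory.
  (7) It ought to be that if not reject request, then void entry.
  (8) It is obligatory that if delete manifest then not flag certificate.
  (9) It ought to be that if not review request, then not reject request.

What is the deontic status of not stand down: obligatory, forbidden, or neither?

F(void_entry) at premise 4 means O(¬void_entry).
Premise 7, O(¬reject_request → void_entry), contraposes to O(¬void_entry → reject_request); with O(¬void_entry) we get O(reject_request).
Premise 9 is O(¬review_request → ¬reject_request); contrapositively O(reject_request → review_request). Since O(reject_request) holds, K gives O(review_request).
Premise 3 is O(¬flag_certificate → ¬review_request); contrapositively O(review_request → flag_certificate). Since O(review_request) holds, K gives O(flag_certificate).
The contrapositive of premise 8 (O(delete_manifest → ¬flag_certificate)) is O(flag_certificate → ¬delete_manifest), and O(flag_certificate) is already established, so O(¬delete_manifest).
Premise 1 is O(¬delete_manifest → stand_down); since O(¬delete_manifest), deontic closure gives O(stand_down).
Premises 2, 5, 6 do not contribute to this derivation.
Thus O(stand_down), which is F(¬stand_down): ¬stand_down is forbidden.

Forbidden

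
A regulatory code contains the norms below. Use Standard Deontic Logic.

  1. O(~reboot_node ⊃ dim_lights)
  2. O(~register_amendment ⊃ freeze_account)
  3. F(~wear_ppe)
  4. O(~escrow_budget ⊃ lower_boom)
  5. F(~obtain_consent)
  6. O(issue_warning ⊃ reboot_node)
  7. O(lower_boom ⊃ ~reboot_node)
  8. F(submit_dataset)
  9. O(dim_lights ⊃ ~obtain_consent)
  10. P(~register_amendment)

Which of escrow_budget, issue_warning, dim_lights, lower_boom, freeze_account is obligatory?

escrow_budget

F(~obtain_consent) at premise 5 means O(obtain_consent).
Premise 9, O(dim_lights ⊃ ~obtain_consent), contraposes to O(obtain_consent ⊃ ~dim_lights); with O(obtain_consent) we get O(~dim_lights).
Premise 1 is O(~reboot_node ⊃ dim_lights); contrapositively O(~dim_lights ⊃ reboot_node). Since O(~dim_lights) holds, K gives O(reboot_node).
Premise 7, O(lower_boom ⊃ ~reboot_node), contraposes to O(reboot_node ⊃ ~lower_boom); with O(reboot_node) we get O(~lower_boom).
Premise 4 is O(~escrow_budget ⊃ lower_boom); contrapositively O(~lower_boom ⊃ escrow_budget). Since O(~lower_boom) holds, K gives O(escrow_budget).
So O(escrow_budget) holds — escrow_budget is obligatory. None of the other listed options is made obligatory by any chain of premises.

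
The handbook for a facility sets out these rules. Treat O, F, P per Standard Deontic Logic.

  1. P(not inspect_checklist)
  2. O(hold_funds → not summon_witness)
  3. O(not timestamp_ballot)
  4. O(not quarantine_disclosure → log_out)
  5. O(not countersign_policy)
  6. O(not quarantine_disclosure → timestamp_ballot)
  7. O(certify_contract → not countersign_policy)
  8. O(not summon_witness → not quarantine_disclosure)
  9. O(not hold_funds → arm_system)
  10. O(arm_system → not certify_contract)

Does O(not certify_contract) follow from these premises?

From premise 3 we have O(not timestamp_ballot).
Premise 6, O(not quarantine_disclosure → timestamp_ballot), contraposes to O(not timestamp_ballot → quarantine_disclosure); with O(not timestamp_ballot) we get O(quarantine_disclosure).
Premise 8, O(not summon_witness → not quarantine_disclosure), contraposes to O(quarantine_disclosure → summon_witness); with O(quarantine_disclosure) we get O(summon_witness).
Premise 2, O(hold_funds → not summon_witness), contraposes to O(summon_witness → not hold_funds); with O(summon_witness) we get O(not hold_funds).
Premise 9 is O(not hold_funds → arm_system); since O(not hold_funds), deontic closure gives O(arm_system).
Premise 10 is O(arm_system → not certify_contract); since O(arm_system), deontic closure gives O(not certify_contract).
Premises 1, 4, 5, 7 do not contribute to this derivation.
So O(not certify_contract) follows.

Yes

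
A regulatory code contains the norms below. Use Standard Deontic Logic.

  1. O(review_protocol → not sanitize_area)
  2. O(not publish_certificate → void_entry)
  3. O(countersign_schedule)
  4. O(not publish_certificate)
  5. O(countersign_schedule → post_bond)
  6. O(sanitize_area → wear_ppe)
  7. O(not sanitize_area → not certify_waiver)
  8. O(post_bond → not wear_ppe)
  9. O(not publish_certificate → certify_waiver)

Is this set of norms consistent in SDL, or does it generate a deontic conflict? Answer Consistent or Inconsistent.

Inconsistent

Premise 3 states O(countersign_schedule) outright.
Premise 5 is O(countersign_schedule → post_bond); since O(countersign_schedule), deontic closure gives O(post_bond).
With premise 8, O(post_bond → not wear_ppe), the K-axiom yields O(not wear_ppe).
The contrapositive of premise 6 (O(sanitize_area → wear_ppe)) is O(not wear_ppe → not sanitize_area), and O(not wear_ppe) is already established, so O(not sanitize_area).
From O(not sanitize_area) and premise 7, O(not sanitize_area → not certify_waiver), we obtain O(not certify_waiver).
The contrapositive of premise 9 (O(not publish_certificate → certify_waiver)) is O(not certify_waiver → publish_certificate), and O(not certify_waiver) is already established, so O(publish_certificate).
However, premise 4 gives O(not publish_certificate).
We now have both O(publish_certificate) and O(not publish_certificate) — publish_certificate is simultaneously obligatory and forbidden, violating the D-axiom.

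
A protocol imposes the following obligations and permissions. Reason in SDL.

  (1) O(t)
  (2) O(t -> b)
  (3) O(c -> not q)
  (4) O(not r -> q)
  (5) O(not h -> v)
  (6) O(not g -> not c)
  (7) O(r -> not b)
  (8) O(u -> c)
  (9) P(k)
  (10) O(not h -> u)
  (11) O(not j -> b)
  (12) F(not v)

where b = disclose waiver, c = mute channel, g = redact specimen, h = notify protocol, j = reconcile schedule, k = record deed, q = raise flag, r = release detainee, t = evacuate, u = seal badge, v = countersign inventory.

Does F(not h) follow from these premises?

Premise 1 gives O(t).
Premise 2 is O(t -> b); since O(t), deontic closure gives O(b).
Premise 7, O(r -> not b), contraposes to O(b -> not r); with O(b) we get O(not r).
From O(not r) and premise 4, O(not r -> q), we obtain O(q).
Premise 3 is O(c -> not q); contrapositively O(q -> not c). Since O(q) holds, K gives O(not c).
Premise 8, O(u -> c), contraposes to O(not c -> not u); with O(not c) we get O(not u).
Premise 10 is O(not h -> u); contrapositively O(not u -> h). Since O(not u) holds, K gives O(h).
Premises 5, 6, 9, 11, 12 do not contribute to this derivation.
So O(h) holds, i.e. F(not h). The claim follows.

Yes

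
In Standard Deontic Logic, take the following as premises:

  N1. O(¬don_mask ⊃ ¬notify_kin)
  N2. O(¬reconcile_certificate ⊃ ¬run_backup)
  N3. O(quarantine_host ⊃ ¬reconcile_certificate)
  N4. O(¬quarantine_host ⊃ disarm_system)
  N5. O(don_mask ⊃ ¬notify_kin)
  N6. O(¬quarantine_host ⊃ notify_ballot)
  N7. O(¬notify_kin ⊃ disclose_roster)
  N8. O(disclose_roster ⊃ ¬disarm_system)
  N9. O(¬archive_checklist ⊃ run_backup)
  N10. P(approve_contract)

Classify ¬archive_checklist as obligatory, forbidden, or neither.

Premises 5 and 1 cover both cases: O(don_mask ⊃ ¬notify_kin) and O(¬don_mask ⊃ ¬notify_kin). Since don_mask ∨ ¬don_mask is a tautology, O(¬notify_kin) follows.
Premise 7 is O(¬notify_kin ⊃ disclose_roster); since O(¬notify_kin), deontic closure gives O(disclose_roster).
Premise 8 is O(disclose_roster ⊃ ¬disarm_system); since O(disclose_roster), deontic closure gives O(¬disarm_system).
The contrapositive of premise 4 (O(¬quarantine_host ⊃ disarm_system)) is O(¬disarm_system ⊃ quarantine_host), and O(¬disarm_system) is already established, so O(quarantine_host).
From O(quarantine_host) and premise 3, O(quarantine_host ⊃ ¬reconcile_certificate), we obtain O(¬reconcile_certificate).
Applying K to premise 2 (O(¬reconcile_certificate ⊃ ¬run_backup)) and O(¬reconcile_certificate) yields O(¬run_backup).
Premise 9 is O(¬archive_checklist ⊃ run_backup); contrapositively O(¬run_backup ⊃ archive_checklist). Since O(¬run_backup) holds, K gives O(archive_checklist).
Premises 6, 10 do not contribute to this derivation.
Thus O(archive_checklist), which is F(¬archive_checklist): ¬archive_checklist is forbidden.

Forbidden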